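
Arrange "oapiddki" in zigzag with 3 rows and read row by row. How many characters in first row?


Zigzag "oapiddki" into 3 rows:
Placing characters:
  'o' => row 0
  'a' => row 1
  'p' => row 2
  'i' => row 1
  'd' => row 0
  'd' => row 1
  'k' => row 2
  'i' => row 1
Rows:
  Row 0: "od"
  Row 1: "aidi"
  Row 2: "pk"
First row length: 2

2


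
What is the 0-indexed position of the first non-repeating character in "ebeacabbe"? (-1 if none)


Input: ebeacabbe
Character frequencies:
  'a': 2
  'b': 3
  'c': 1
  'e': 3
Scanning left to right for freq == 1:
  Position 0 ('e'): freq=3, skip
  Position 1 ('b'): freq=3, skip
  Position 2 ('e'): freq=3, skip
  Position 3 ('a'): freq=2, skip
  Position 4 ('c'): unique! => answer = 4

4


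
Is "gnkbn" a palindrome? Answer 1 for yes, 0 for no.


Input: gnkbn
Reversed: nbkng
  Compare pos 0 ('g') with pos 4 ('n'): MISMATCH
  Compare pos 1 ('n') with pos 3 ('b'): MISMATCH
Result: not a palindrome

0


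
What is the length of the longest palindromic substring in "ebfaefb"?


Input: "ebfaefb"
Checking substrings for palindromes:
  No multi-char palindromic substrings found
Longest palindromic substring: "e" with length 1

1


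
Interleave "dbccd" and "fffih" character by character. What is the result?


Interleaving "dbccd" and "fffih":
  Position 0: 'd' from first, 'f' from second => "df"
  Position 1: 'b' from first, 'f' from second => "bf"
  Position 2: 'c' from first, 'f' from second => "cf"
  Position 3: 'c' from first, 'i' from second => "ci"
  Position 4: 'd' from first, 'h' from second => "dh"
Result: dfbfcfcidh

dfbfcfcidh


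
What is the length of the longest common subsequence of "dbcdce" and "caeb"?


LCS of "dbcdce" and "caeb"
DP table:
           c    a    e    b
      0    0    0    0    0
  d   0    0    0    0    0
  b   0    0    0    0    1
  c   0    1    1    1    1
  d   0    1    1    1    1
  c   0    1    1    1    1
  e   0    1    1    2    2
LCS length = dp[6][4] = 2

2


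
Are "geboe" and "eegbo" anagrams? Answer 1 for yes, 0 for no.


Strings: "geboe", "eegbo"
Sorted first:  beego
Sorted second: beego
Sorted forms match => anagrams

1


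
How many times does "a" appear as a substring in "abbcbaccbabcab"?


Searching for "a" in "abbcbaccbabcab"
Scanning each position:
  Position 0: "a" => MATCH
  Position 1: "b" => no
  Position 2: "b" => no
  Position 3: "c" => no
  Position 4: "b" => no
  Position 5: "a" => MATCH
  Position 6: "c" => no
  Position 7: "c" => no
  Position 8: "b" => no
  Position 9: "a" => MATCH
  Position 10: "b" => no
  Position 11: "c" => no
  Position 12: "a" => MATCH
  Position 13: "b" => no
Total occurrences: 4

4


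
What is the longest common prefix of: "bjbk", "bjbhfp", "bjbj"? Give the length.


Words: bjbk, bjbhfp, bjbj
  Position 0: all 'b' => match
  Position 1: all 'j' => match
  Position 2: all 'b' => match
  Position 3: ('k', 'h', 'j') => mismatch, stop
LCP = "bjb" (length 3)

3


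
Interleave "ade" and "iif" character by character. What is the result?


Interleaving "ade" and "iif":
  Position 0: 'a' from first, 'i' from second => "ai"
  Position 1: 'd' from first, 'i' from second => "di"
  Position 2: 'e' from first, 'f' from second => "ef"
Result: aidief

aidief


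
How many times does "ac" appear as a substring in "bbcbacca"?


Searching for "ac" in "bbcbacca"
Scanning each position:
  Position 0: "bb" => no
  Position 1: "bc" => no
  Position 2: "cb" => no
  Position 3: "ba" => no
  Position 4: "ac" => MATCH
  Position 5: "cc" => no
  Position 6: "ca" => no
Total occurrences: 1

1


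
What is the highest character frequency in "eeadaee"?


Input: eeadaee
Character counts:
  'a': 2
  'd': 1
  'e': 4
Maximum frequency: 4

4


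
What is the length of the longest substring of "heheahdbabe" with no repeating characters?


Input: "heheahdbabe"
Sliding window (track last position of each char):
  Position 0 ('h'): window [0,0] length 1 -- new best
  Position 1 ('e'): window [0,1] length 2 -- new best
  Position 2 ('h'): repeat (last at 0), move window start to 1
  Position 2 ('h'): window [1,2] length 2
  Position 3 ('e'): repeat (last at 1), move window start to 2
  Position 3 ('e'): window [2,3] length 2
  Position 4 ('a'): window [2,4] length 3 -- new best
  Position 5 ('h'): repeat (last at 2), move window start to 3
  Position 5 ('h'): window [3,5] length 3
  Position 6 ('d'): window [3,6] length 4 -- new best
  Position 7 ('b'): window [3,7] length 5 -- new best
  Position 8 ('a'): repeat (last at 4), move window start to 5
  Position 8 ('a'): window [5,8] length 4
  Position 9 ('b'): repeat (last at 7), move window start to 8
  Position 9 ('b'): window [8,9] length 2
  Position 10 ('e'): window [8,10] length 3
Longest substring with no repeats: "eahdb" with length 5

5


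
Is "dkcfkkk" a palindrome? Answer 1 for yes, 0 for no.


Input: dkcfkkk
Reversed: kkkfckd
  Compare pos 0 ('d') with pos 6 ('k'): MISMATCH
  Compare pos 1 ('k') with pos 5 ('k'): match
  Compare pos 2 ('c') with pos 4 ('k'): MISMATCH
Result: not a palindrome

0


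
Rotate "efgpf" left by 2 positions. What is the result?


Input: "efgpf", rotate left by 2
First 2 characters: "ef"
Remaining characters: "gpf"
Concatenate remaining + first: "gpf" + "ef" = "gpfef"

gpfef


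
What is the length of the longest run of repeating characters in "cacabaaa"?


Input: "cacabaaa"
Scanning for longest run:
  Position 1 ('a'): new char, reset run to 1
  Position 2 ('c'): new char, reset run to 1
  Position 3 ('a'): new char, reset run to 1
  Position 4 ('b'): new char, reset run to 1
  Position 5 ('a'): new char, reset run to 1
  Position 6 ('a'): continues run of 'a', length=2
  Position 7 ('a'): continues run of 'a', length=3
Longest run: 'a' with length 3

3


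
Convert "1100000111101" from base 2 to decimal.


Input: "1100000111101" in base 2
Positional expansion:
  Digit '1' (value 1) x 2^12 = 4096
  Digit '1' (value 1) x 2^11 = 2048
  Digit '0' (value 0) x 2^10 = 0
  Digit '0' (value 0) x 2^9 = 0
  Digit '0' (value 0) x 2^8 = 0
  Digit '0' (value 0) x 2^7 = 0
  Digit '0' (value 0) x 2^6 = 0
  Digit '1' (value 1) x 2^5 = 32
  Digit '1' (value 1) x 2^4 = 16
  Digit '1' (value 1) x 2^3 = 8
  Digit '1' (value 1) x 2^2 = 4
  Digit '0' (value 0) x 2^1 = 0
  Digit '1' (value 1) x 2^0 = 1
Sum = 6205

6205


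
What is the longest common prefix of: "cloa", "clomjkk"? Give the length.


Words: cloa, clomjkk
  Position 0: all 'c' => match
  Position 1: all 'l' => match
  Position 2: all 'o' => match
  Position 3: ('a', 'm') => mismatch, stop
LCP = "clo" (length 3)

3


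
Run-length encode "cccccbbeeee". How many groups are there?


Input: cccccbbeeee
Scanning for consecutive runs:
  Group 1: 'c' x 5 (positions 0-4)
  Group 2: 'b' x 2 (positions 5-6)
  Group 3: 'e' x 4 (positions 7-10)
Total groups: 3

3


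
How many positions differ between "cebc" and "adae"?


Comparing "cebc" and "adae" position by position:
  Position 0: 'c' vs 'a' => DIFFER
  Position 1: 'e' vs 'd' => DIFFER
  Position 2: 'b' vs 'a' => DIFFER
  Position 3: 'c' vs 'e' => DIFFER
Positions that differ: 4

4


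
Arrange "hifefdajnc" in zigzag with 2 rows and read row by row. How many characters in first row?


Zigzag "hifefdajnc" into 2 rows:
Placing characters:
  'h' => row 0
  'i' => row 1
  'f' => row 0
  'e' => row 1
  'f' => row 0
  'd' => row 1
  'a' => row 0
  'j' => row 1
  'n' => row 0
  'c' => row 1
Rows:
  Row 0: "hffan"
  Row 1: "iedjc"
First row length: 5

5


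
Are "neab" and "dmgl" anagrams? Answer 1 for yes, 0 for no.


Strings: "neab", "dmgl"
Sorted first:  aben
Sorted second: dglm
Differ at position 0: 'a' vs 'd' => not anagrams

0


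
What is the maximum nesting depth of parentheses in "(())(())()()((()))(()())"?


Input: "(())(())()()((()))(()())"
Tracking depth:
  Position 0 '(': depth becomes 1
  Position 1 '(': depth becomes 2
  Position 2 ')': depth becomes 1
  Position 3 ')': depth becomes 0
  Position 4 '(': depth becomes 1
  Position 5 '(': depth becomes 2
  Position 6 ')': depth becomes 1
  Position 7 ')': depth becomes 0
  Position 8 '(': depth becomes 1
  Position 9 ')': depth becomes 0
  Position 10 '(': depth becomes 1
  Position 11 ')': depth becomes 0
  Position 12 '(': depth becomes 1
  Position 13 '(': depth becomes 2
  Position 14 '(': depth becomes 3
  Position 15 ')': depth becomes 2
  Position 16 ')': depth becomes 1
  Position 17 ')': depth becomes 0
  Position 18 '(': depth becomes 1
  Position 19 '(': depth becomes 2
  Position 20 ')': depth becomes 1
  Position 21 '(': depth becomes 2
  Position 22 ')': depth becomes 1
  Position 23 ')': depth becomes 0
Maximum depth reached: 3

3


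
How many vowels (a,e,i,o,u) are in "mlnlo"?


Input: mlnlo
Checking each character:
  'm' at position 0: consonant
  'l' at position 1: consonant
  'n' at position 2: consonant
  'l' at position 3: consonant
  'o' at position 4: vowel (running total: 1)
Total vowels: 1

1


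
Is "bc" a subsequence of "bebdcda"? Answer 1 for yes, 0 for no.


Check if "bc" is a subsequence of "bebdcda"
Greedy scan:
  Position 0 ('b'): matches sub[0] = 'b'
  Position 1 ('e'): no match needed
  Position 2 ('b'): no match needed
  Position 3 ('d'): no match needed
  Position 4 ('c'): matches sub[1] = 'c'
  Position 5 ('d'): no match needed
  Position 6 ('a'): no match needed
All 2 characters matched => is a subsequence

1


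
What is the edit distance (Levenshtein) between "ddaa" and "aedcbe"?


Computing edit distance: "ddaa" -> "aedcbe"
DP table:
           a    e    d    c    b    e
      0    1    2    3    4    5    6
  d   1    1    2    2    3    4    5
  d   2    2    2    2    3    4    5
  a   3    2    3    3    3    4    5
  a   4    3    3    4    4    4    5
Edit distance = dp[4][6] = 5

5


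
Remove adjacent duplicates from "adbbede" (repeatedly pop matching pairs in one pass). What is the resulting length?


Input: adbbede
Stack-based adjacent duplicate removal:
  Read 'a': push. Stack: a
  Read 'd': push. Stack: ad
  Read 'b': push. Stack: adb
  Read 'b': matches stack top 'b' => pop. Stack: ad
  Read 'e': push. Stack: ade
  Read 'd': push. Stack: aded
  Read 'e': push. Stack: adede
Final stack: "adede" (length 5)

5


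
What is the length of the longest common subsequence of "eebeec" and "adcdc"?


LCS of "eebeec" and "adcdc"
DP table:
           a    d    c    d    c
      0    0    0    0    0    0
  e   0    0    0    0    0    0
  e   0    0    0    0    0    0
  b   0    0    0    0    0    0
  e   0    0    0    0    0    0
  e   0    0    0    0    0    0
  c   0    0    0    1    1    1
LCS length = dp[6][5] = 1

1


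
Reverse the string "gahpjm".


Input: gahpjm
Reading characters right to left:
  Position 5: 'm'
  Position 4: 'j'
  Position 3: 'p'
  Position 2: 'h'
  Position 1: 'a'
  Position 0: 'g'
Reversed: mjphag

mjphag


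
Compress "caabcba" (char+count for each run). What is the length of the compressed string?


Input: caabcba
Runs:
  'c' x 1 => "c1"
  'a' x 2 => "a2"
  'b' x 1 => "b1"
  'c' x 1 => "c1"
  'b' x 1 => "b1"
  'a' x 1 => "a1"
Compressed: "c1a2b1c1b1a1"
Compressed length: 12

12


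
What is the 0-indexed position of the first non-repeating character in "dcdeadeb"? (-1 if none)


Input: dcdeadeb
Character frequencies:
  'a': 1
  'b': 1
  'c': 1
  'd': 3
  'e': 2
Scanning left to right for freq == 1:
  Position 0 ('d'): freq=3, skip
  Position 1 ('c'): unique! => answer = 1

1


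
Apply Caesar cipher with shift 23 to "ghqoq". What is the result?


Caesar cipher: shift "ghqoq" by 23
  'g' (pos 6) + 23 = pos 3 = 'd'
  'h' (pos 7) + 23 = pos 4 = 'e'
  'q' (pos 16) + 23 = pos 13 = 'n'
  'o' (pos 14) + 23 = pos 11 = 'l'
  'q' (pos 16) + 23 = pos 13 = 'n'
Result: denln

denln


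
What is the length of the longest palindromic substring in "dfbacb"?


Input: "dfbacb"
Checking substrings for palindromes:
  No multi-char palindromic substrings found
Longest palindromic substring: "d" with length 1

1


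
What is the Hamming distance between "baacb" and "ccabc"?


Comparing "baacb" and "ccabc" position by position:
  Position 0: 'b' vs 'c' => differ
  Position 1: 'a' vs 'c' => differ
  Position 2: 'a' vs 'a' => same
  Position 3: 'c' vs 'b' => differ
  Position 4: 'b' vs 'c' => differ
Total differences (Hamming distance): 4

4


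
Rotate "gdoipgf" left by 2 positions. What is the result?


Input: "gdoipgf", rotate left by 2
First 2 characters: "gd"
Remaining characters: "oipgf"
Concatenate remaining + first: "oipgf" + "gd" = "oipgfgd"

oipgfgd


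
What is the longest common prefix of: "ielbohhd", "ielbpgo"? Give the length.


Words: ielbohhd, ielbpgo
  Position 0: all 'i' => match
  Position 1: all 'e' => match
  Position 2: all 'l' => match
  Position 3: all 'b' => match
  Position 4: ('o', 'p') => mismatch, stop
LCP = "ielb" (length 4)

4


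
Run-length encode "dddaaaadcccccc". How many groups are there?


Input: dddaaaadcccccc
Scanning for consecutive runs:
  Group 1: 'd' x 3 (positions 0-2)
  Group 2: 'a' x 4 (positions 3-6)
  Group 3: 'd' x 1 (positions 7-7)
  Group 4: 'c' x 6 (positions 8-13)
Total groups: 4

4


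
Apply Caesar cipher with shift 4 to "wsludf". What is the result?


Caesar cipher: shift "wsludf" by 4
  'w' (pos 22) + 4 = pos 0 = 'a'
  's' (pos 18) + 4 = pos 22 = 'w'
  'l' (pos 11) + 4 = pos 15 = 'p'
  'u' (pos 20) + 4 = pos 24 = 'y'
  'd' (pos 3) + 4 = pos 7 = 'h'
  'f' (pos 5) + 4 = pos 9 = 'j'
Result: awpyhj

awpyhj


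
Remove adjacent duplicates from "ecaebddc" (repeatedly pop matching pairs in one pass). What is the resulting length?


Input: ecaebddc
Stack-based adjacent duplicate removal:
  Read 'e': push. Stack: e
  Read 'c': push. Stack: ec
  Read 'a': push. Stack: eca
  Read 'e': push. Stack: ecae
  Read 'b': push. Stack: ecaeb
  Read 'd': push. Stack: ecaebd
  Read 'd': matches stack top 'd' => pop. Stack: ecaeb
  Read 'c': push. Stack: ecaebc
Final stack: "ecaebc" (length 6)

6


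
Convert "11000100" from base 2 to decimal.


Input: "11000100" in base 2
Positional expansion:
  Digit '1' (value 1) x 2^7 = 128
  Digit '1' (value 1) x 2^6 = 64
  Digit '0' (value 0) x 2^5 = 0
  Digit '0' (value 0) x 2^4 = 0
  Digit '0' (value 0) x 2^3 = 0
  Digit '1' (value 1) x 2^2 = 4
  Digit '0' (value 0) x 2^1 = 0
  Digit '0' (value 0) x 2^0 = 0
Sum = 196

196


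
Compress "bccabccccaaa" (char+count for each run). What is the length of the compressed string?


Input: bccabccccaaa
Runs:
  'b' x 1 => "b1"
  'c' x 2 => "c2"
  'a' x 1 => "a1"
  'b' x 1 => "b1"
  'c' x 4 => "c4"
  'a' x 3 => "a3"
Compressed: "b1c2a1b1c4a3"
Compressed length: 12

12


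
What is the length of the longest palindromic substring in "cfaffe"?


Input: "cfaffe"
Checking substrings for palindromes:
  [1:4] "faf" (len 3) => palindrome
  [3:5] "ff" (len 2) => palindrome
Longest palindromic substring: "faf" with length 3

3


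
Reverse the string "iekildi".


Input: iekildi
Reading characters right to left:
  Position 6: 'i'
  Position 5: 'd'
  Position 4: 'l'
  Position 3: 'i'
  Position 2: 'k'
  Position 1: 'e'
  Position 0: 'i'
Reversed: idlikei

idlikei


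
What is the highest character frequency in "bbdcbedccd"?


Input: bbdcbedccd
Character counts:
  'b': 3
  'c': 3
  'd': 3
  'e': 1
Maximum frequency: 3

3


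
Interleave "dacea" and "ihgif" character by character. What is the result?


Interleaving "dacea" and "ihgif":
  Position 0: 'd' from first, 'i' from second => "di"
  Position 1: 'a' from first, 'h' from second => "ah"
  Position 2: 'c' from first, 'g' from second => "cg"
  Position 3: 'e' from first, 'i' from second => "ei"
  Position 4: 'a' from first, 'f' from second => "af"
Result: diahcgeiaf

diahcgeiaf


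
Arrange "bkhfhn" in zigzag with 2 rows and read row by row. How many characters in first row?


Zigzag "bkhfhn" into 2 rows:
Placing characters:
  'b' => row 0
  'k' => row 1
  'h' => row 0
  'f' => row 1
  'h' => row 0
  'n' => row 1
Rows:
  Row 0: "bhh"
  Row 1: "kfn"
First row length: 3

3


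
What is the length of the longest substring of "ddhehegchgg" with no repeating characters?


Input: "ddhehegchgg"
Sliding window (track last position of each char):
  Position 0 ('d'): window [0,0] length 1 -- new best
  Position 1 ('d'): repeat (last at 0), move window start to 1
  Position 1 ('d'): window [1,1] length 1
  Position 2 ('h'): window [1,2] length 2 -- new best
  Position 3 ('e'): window [1,3] length 3 -- new best
  Position 4 ('h'): repeat (last at 2), move window start to 3
  Position 4 ('h'): window [3,4] length 2
  Position 5 ('e'): repeat (last at 3), move window start to 4
  Position 5 ('e'): window [4,5] length 2
  Position 6 ('g'): window [4,6] length 3
  Position 7 ('c'): window [4,7] length 4 -- new best
  Position 8 ('h'): repeat (last at 4), move window start to 5
  Position 8 ('h'): window [5,8] length 4
  Position 9 ('g'): repeat (last at 6), move window start to 7
  Position 9 ('g'): window [7,9] length 3
  Position 10 ('g'): repeat (last at 9), move window start to 10
  Position 10 ('g'): window [10,10] length 1
Longest substring with no repeats: "hegc" with length 4

4


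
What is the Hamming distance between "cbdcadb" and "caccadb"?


Comparing "cbdcadb" and "caccadb" position by position:
  Position 0: 'c' vs 'c' => same
  Position 1: 'b' vs 'a' => differ
  Position 2: 'd' vs 'c' => differ
  Position 3: 'c' vs 'c' => same
  Position 4: 'a' vs 'a' => same
  Position 5: 'd' vs 'd' => same
  Position 6: 'b' vs 'b' => same
Total differences (Hamming distance): 2

2


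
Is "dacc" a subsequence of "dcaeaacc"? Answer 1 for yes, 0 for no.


Check if "dacc" is a subsequence of "dcaeaacc"
Greedy scan:
  Position 0 ('d'): matches sub[0] = 'd'
  Position 1 ('c'): no match needed
  Position 2 ('a'): matches sub[1] = 'a'
  Position 3 ('e'): no match needed
  Position 4 ('a'): no match needed
  Position 5 ('a'): no match needed
  Position 6 ('c'): matches sub[2] = 'c'
  Position 7 ('c'): matches sub[3] = 'c'
All 4 characters matched => is a subsequence

1


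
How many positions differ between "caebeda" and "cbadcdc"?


Comparing "caebeda" and "cbadcdc" position by position:
  Position 0: 'c' vs 'c' => same
  Position 1: 'a' vs 'b' => DIFFER
  Position 2: 'e' vs 'a' => DIFFER
  Position 3: 'b' vs 'd' => DIFFER
  Position 4: 'e' vs 'c' => DIFFER
  Position 5: 'd' vs 'd' => same
  Position 6: 'a' vs 'c' => DIFFER
Positions that differ: 5

5


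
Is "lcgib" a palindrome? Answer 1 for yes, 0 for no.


Input: lcgib
Reversed: bigcl
  Compare pos 0 ('l') with pos 4 ('b'): MISMATCH
  Compare pos 1 ('c') with pos 3 ('i'): MISMATCH
Result: not a palindrome

0


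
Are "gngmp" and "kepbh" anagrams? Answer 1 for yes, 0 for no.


Strings: "gngmp", "kepbh"
Sorted first:  ggmnp
Sorted second: behkp
Differ at position 0: 'g' vs 'b' => not anagrams

0


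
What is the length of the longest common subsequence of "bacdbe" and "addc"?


LCS of "bacdbe" and "addc"
DP table:
           a    d    d    c
      0    0    0    0    0
  b   0    0    0    0    0
  a   0    1    1    1    1
  c   0    1    1    1    2
  d   0    1    2    2    2
  b   0    1    2    2    2
  e   0    1    2    2    2
LCS length = dp[6][4] = 2

2


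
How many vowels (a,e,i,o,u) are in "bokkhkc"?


Input: bokkhkc
Checking each character:
  'b' at position 0: consonant
  'o' at position 1: vowel (running total: 1)
  'k' at position 2: consonant
  'k' at position 3: consonant
  'h' at position 4: consonant
  'k' at position 5: consonant
  'c' at position 6: consonant
Total vowels: 1

1


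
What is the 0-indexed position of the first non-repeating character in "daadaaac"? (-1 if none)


Input: daadaaac
Character frequencies:
  'a': 5
  'c': 1
  'd': 2
Scanning left to right for freq == 1:
  Position 0 ('d'): freq=2, skip
  Position 1 ('a'): freq=5, skip
  Position 2 ('a'): freq=5, skip
  Position 3 ('d'): freq=2, skip
  Position 4 ('a'): freq=5, skip
  Position 5 ('a'): freq=5, skip
  Position 6 ('a'): freq=5, skip
  Position 7 ('c'): unique! => answer = 7

7


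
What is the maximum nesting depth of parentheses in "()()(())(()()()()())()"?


Input: "()()(())(()()()()())()"
Tracking depth:
  Position 0 '(': depth becomes 1
  Position 1 ')': depth becomes 0
  Position 2 '(': depth becomes 1
  Position 3 ')': depth becomes 0
  Position 4 '(': depth becomes 1
  Position 5 '(': depth becomes 2
  Position 6 ')': depth becomes 1
  Position 7 ')': depth becomes 0
  Position 8 '(': depth becomes 1
  Position 9 '(': depth becomes 2
  Position 10 ')': depth becomes 1
  Position 11 '(': depth becomes 2
  Position 12 ')': depth becomes 1
  Position 13 '(': depth becomes 2
  Position 14 ')': depth becomes 1
  Position 15 '(': depth becomes 2
  Position 16 ')': depth becomes 1
  Position 17 '(': depth becomes 2
  Position 18 ')': depth becomes 1
  Position 19 ')': depth becomes 0
  Position 20 '(': depth becomes 1
  Position 21 ')': depth becomes 0
Maximum depth reached: 2

2


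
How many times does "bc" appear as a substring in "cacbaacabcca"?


Searching for "bc" in "cacbaacabcca"
Scanning each position:
  Position 0: "ca" => no
  Position 1: "ac" => no
  Position 2: "cb" => no
  Position 3: "ba" => no
  Position 4: "aa" => no
  Position 5: "ac" => no
  Position 6: "ca" => no
  Position 7: "ab" => no
  Position 8: "bc" => MATCH
  Position 9: "cc" => no
  Position 10: "ca" => no
Total occurrences: 1

1


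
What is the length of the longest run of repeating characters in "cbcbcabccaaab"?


Input: "cbcbcabccaaab"
Scanning for longest run:
  Position 1 ('b'): new char, reset run to 1
  Position 2 ('c'): new char, reset run to 1
  Position 3 ('b'): new char, reset run to 1
  Position 4 ('c'): new char, reset run to 1
  Position 5 ('a'): new char, reset run to 1
  Position 6 ('b'): new char, reset run to 1
  Position 7 ('c'): new char, reset run to 1
  Position 8 ('c'): continues run of 'c', length=2
  Position 9 ('a'): new char, reset run to 1
  Position 10 ('a'): continues run of 'a', length=2
  Position 11 ('a'): continues run of 'a', length=3
  Position 12 ('b'): new char, reset run to 1
Longest run: 'a' with length 3

3


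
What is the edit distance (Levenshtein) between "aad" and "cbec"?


Computing edit distance: "aad" -> "cbec"
DP table:
           c    b    e    c
      0    1    2    3    4
  a   1    1    2    3    4
  a   2    2    2    3    4
  d   3    3    3    3    4
Edit distance = dp[3][4] = 4

4


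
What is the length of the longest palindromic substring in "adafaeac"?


Input: "adafaeac"
Checking substrings for palindromes:
  [0:3] "ada" (len 3) => palindrome
  [2:5] "afa" (len 3) => palindrome
  [4:7] "aea" (len 3) => palindrome
Longest palindromic substring: "ada" with length 3

3


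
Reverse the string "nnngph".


Input: nnngph
Reading characters right to left:
  Position 5: 'h'
  Position 4: 'p'
  Position 3: 'g'
  Position 2: 'n'
  Position 1: 'n'
  Position 0: 'n'
Reversed: hpgnnn

hpgnnn


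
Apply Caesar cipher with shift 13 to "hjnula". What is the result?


Caesar cipher: shift "hjnula" by 13
  'h' (pos 7) + 13 = pos 20 = 'u'
  'j' (pos 9) + 13 = pos 22 = 'w'
  'n' (pos 13) + 13 = pos 0 = 'a'
  'u' (pos 20) + 13 = pos 7 = 'h'
  'l' (pos 11) + 13 = pos 24 = 'y'
  'a' (pos 0) + 13 = pos 13 = 'n'
Result: uwahyn

uwahyn


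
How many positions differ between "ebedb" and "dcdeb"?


Comparing "ebedb" and "dcdeb" position by position:
  Position 0: 'e' vs 'd' => DIFFER
  Position 1: 'b' vs 'c' => DIFFER
  Position 2: 'e' vs 'd' => DIFFER
  Position 3: 'd' vs 'e' => DIFFER
  Position 4: 'b' vs 'b' => same
Positions that differ: 4

4


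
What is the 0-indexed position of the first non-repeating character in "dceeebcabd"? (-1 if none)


Input: dceeebcabd
Character frequencies:
  'a': 1
  'b': 2
  'c': 2
  'd': 2
  'e': 3
Scanning left to right for freq == 1:
  Position 0 ('d'): freq=2, skip
  Position 1 ('c'): freq=2, skip
  Position 2 ('e'): freq=3, skip
  Position 3 ('e'): freq=3, skip
  Position 4 ('e'): freq=3, skip
  Position 5 ('b'): freq=2, skip
  Position 6 ('c'): freq=2, skip
  Position 7 ('a'): unique! => answer = 7

7


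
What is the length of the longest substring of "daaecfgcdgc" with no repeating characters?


Input: "daaecfgcdgc"
Sliding window (track last position of each char):
  Position 0 ('d'): window [0,0] length 1 -- new best
  Position 1 ('a'): window [0,1] length 2 -- new best
  Position 2 ('a'): repeat (last at 1), move window start to 2
  Position 2 ('a'): window [2,2] length 1
  Position 3 ('e'): window [2,3] length 2
  Position 4 ('c'): window [2,4] length 3 -- new best
  Position 5 ('f'): window [2,5] length 4 -- new best
  Position 6 ('g'): window [2,6] length 5 -- new best
  Position 7 ('c'): repeat (last at 4), move window start to 5
  Position 7 ('c'): window [5,7] length 3
  Position 8 ('d'): window [5,8] length 4
  Position 9 ('g'): repeat (last at 6), move window start to 7
  Position 9 ('g'): window [7,9] length 3
  Position 10 ('c'): repeat (last at 7), move window start to 8
  Position 10 ('c'): window [8,10] length 3
Longest substring with no repeats: "aecfg" with length 5

5


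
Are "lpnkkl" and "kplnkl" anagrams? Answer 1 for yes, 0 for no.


Strings: "lpnkkl", "kplnkl"
Sorted first:  kkllnp
Sorted second: kkllnp
Sorted forms match => anagrams

1


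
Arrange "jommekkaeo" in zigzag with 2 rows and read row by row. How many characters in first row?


Zigzag "jommekkaeo" into 2 rows:
Placing characters:
  'j' => row 0
  'o' => row 1
  'm' => row 0
  'm' => row 1
  'e' => row 0
  'k' => row 1
  'k' => row 0
  'a' => row 1
  'e' => row 0
  'o' => row 1
Rows:
  Row 0: "jmeke"
  Row 1: "omkao"
First row length: 5

5


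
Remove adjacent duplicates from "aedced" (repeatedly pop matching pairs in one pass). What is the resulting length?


Input: aedced
Stack-based adjacent duplicate removal:
  Read 'a': push. Stack: a
  Read 'e': push. Stack: ae
  Read 'd': push. Stack: aed
  Read 'c': push. Stack: aedc
  Read 'e': push. Stack: aedce
  Read 'd': push. Stack: aedced
Final stack: "aedced" (length 6)

6


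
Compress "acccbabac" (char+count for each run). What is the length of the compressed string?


Input: acccbabac
Runs:
  'a' x 1 => "a1"
  'c' x 3 => "c3"
  'b' x 1 => "b1"
  'a' x 1 => "a1"
  'b' x 1 => "b1"
  'a' x 1 => "a1"
  'c' x 1 => "c1"
Compressed: "a1c3b1a1b1a1c1"
Compressed length: 14

14


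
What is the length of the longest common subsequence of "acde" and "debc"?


LCS of "acde" and "debc"
DP table:
           d    e    b    c
      0    0    0    0    0
  a   0    0    0    0    0
  c   0    0    0    0    1
  d   0    1    1    1    1
  e   0    1    2    2    2
LCS length = dp[4][4] = 2

2


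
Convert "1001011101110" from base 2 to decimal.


Input: "1001011101110" in base 2
Positional expansion:
  Digit '1' (value 1) x 2^12 = 4096
  Digit '0' (value 0) x 2^11 = 0
  Digit '0' (value 0) x 2^10 = 0
  Digit '1' (value 1) x 2^9 = 512
  Digit '0' (value 0) x 2^8 = 0
  Digit '1' (value 1) x 2^7 = 128
  Digit '1' (value 1) x 2^6 = 64
  Digit '1' (value 1) x 2^5 = 32
  Digit '0' (value 0) x 2^4 = 0
  Digit '1' (value 1) x 2^3 = 8
  Digit '1' (value 1) x 2^2 = 4
  Digit '1' (value 1) x 2^1 = 2
  Digit '0' (value 0) x 2^0 = 0
Sum = 4846

4846


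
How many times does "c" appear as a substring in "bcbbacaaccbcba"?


Searching for "c" in "bcbbacaaccbcba"
Scanning each position:
  Position 0: "b" => no
  Position 1: "c" => MATCH
  Position 2: "b" => no
  Position 3: "b" => no
  Position 4: "a" => no
  Position 5: "c" => MATCH
  Position 6: "a" => no
  Position 7: "a" => no
  Position 8: "c" => MATCH
  Position 9: "c" => MATCH
  Position 10: "b" => no
  Position 11: "c" => MATCH
  Position 12: "b" => no
  Position 13: "a" => no
Total occurrences: 5

5


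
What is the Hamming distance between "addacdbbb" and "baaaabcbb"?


Comparing "addacdbbb" and "baaaabcbb" position by position:
  Position 0: 'a' vs 'b' => differ
  Position 1: 'd' vs 'a' => differ
  Position 2: 'd' vs 'a' => differ
  Position 3: 'a' vs 'a' => same
  Position 4: 'c' vs 'a' => differ
  Position 5: 'd' vs 'b' => differ
  Position 6: 'b' vs 'c' => differ
  Position 7: 'b' vs 'b' => same
  Position 8: 'b' vs 'b' => same
Total differences (Hamming distance): 6

6


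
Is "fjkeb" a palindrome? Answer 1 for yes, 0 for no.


Input: fjkeb
Reversed: bekjf
  Compare pos 0 ('f') with pos 4 ('b'): MISMATCH
  Compare pos 1 ('j') with pos 3 ('e'): MISMATCH
Result: not a palindrome

0


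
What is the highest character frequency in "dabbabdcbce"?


Input: dabbabdcbce
Character counts:
  'a': 2
  'b': 4
  'c': 2
  'd': 2
  'e': 1
Maximum frequency: 4

4


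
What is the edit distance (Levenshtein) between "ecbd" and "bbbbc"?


Computing edit distance: "ecbd" -> "bbbbc"
DP table:
           b    b    b    b    c
      0    1    2    3    4    5
  e   1    1    2    3    4    5
  c   2    2    2    3    4    4
  b   3    2    2    2    3    4
  d   4    3    3    3    3    4
Edit distance = dp[4][5] = 4

4


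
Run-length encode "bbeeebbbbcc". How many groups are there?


Input: bbeeebbbbcc
Scanning for consecutive runs:
  Group 1: 'b' x 2 (positions 0-1)
  Group 2: 'e' x 3 (positions 2-4)
  Group 3: 'b' x 4 (positions 5-8)
  Group 4: 'c' x 2 (positions 9-10)
Total groups: 4

4


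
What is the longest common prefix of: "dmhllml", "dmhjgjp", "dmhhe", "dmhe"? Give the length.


Words: dmhllml, dmhjgjp, dmhhe, dmhe
  Position 0: all 'd' => match
  Position 1: all 'm' => match
  Position 2: all 'h' => match
  Position 3: ('l', 'j', 'h', 'e') => mismatch, stop
LCP = "dmh" (length 3)

3


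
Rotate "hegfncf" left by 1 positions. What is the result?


Input: "hegfncf", rotate left by 1
First 1 characters: "h"
Remaining characters: "egfncf"
Concatenate remaining + first: "egfncf" + "h" = "egfncfh"

egfncfh


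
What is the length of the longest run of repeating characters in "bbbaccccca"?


Input: "bbbaccccca"
Scanning for longest run:
  Position 1 ('b'): continues run of 'b', length=2
  Position 2 ('b'): continues run of 'b', length=3
  Position 3 ('a'): new char, reset run to 1
  Position 4 ('c'): new char, reset run to 1
  Position 5 ('c'): continues run of 'c', length=2
  Position 6 ('c'): continues run of 'c', length=3
  Position 7 ('c'): continues run of 'c', length=4
  Position 8 ('c'): continues run of 'c', length=5
  Position 9 ('a'): new char, reset run to 1
Longest run: 'c' with length 5

5


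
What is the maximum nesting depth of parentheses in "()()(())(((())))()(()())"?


Input: "()()(())(((())))()(()())"
Tracking depth:
  Position 0 '(': depth becomes 1
  Position 1 ')': depth becomes 0
  Position 2 '(': depth becomes 1
  Position 3 ')': depth becomes 0
  Position 4 '(': depth becomes 1
  Position 5 '(': depth becomes 2
  Position 6 ')': depth becomes 1
  Position 7 ')': depth becomes 0
  Position 8 '(': depth becomes 1
  Position 9 '(': depth becomes 2
  Position 10 '(': depth becomes 3
  Position 11 '(': depth becomes 4
  Position 12 ')': depth becomes 3
  Position 13 ')': depth becomes 2
  Position 14 ')': depth becomes 1
  Position 15 ')': depth becomes 0
  Position 16 '(': depth becomes 1
  Position 17 ')': depth becomes 0
  Position 18 '(': depth becomes 1
  Position 19 '(': depth becomes 2
  Position 20 ')': depth becomes 1
  Position 21 '(': depth becomes 2
  Position 22 ')': depth becomes 1
  Position 23 ')': depth becomes 0
Maximum depth reached: 4

4


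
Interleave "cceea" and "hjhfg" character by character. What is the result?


Interleaving "cceea" and "hjhfg":
  Position 0: 'c' from first, 'h' from second => "ch"
  Position 1: 'c' from first, 'j' from second => "cj"
  Position 2: 'e' from first, 'h' from second => "eh"
  Position 3: 'e' from first, 'f' from second => "ef"
  Position 4: 'a' from first, 'g' from second => "ag"
Result: chcjehefag

chcjehefag


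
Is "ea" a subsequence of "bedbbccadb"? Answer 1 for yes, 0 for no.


Check if "ea" is a subsequence of "bedbbccadb"
Greedy scan:
  Position 0 ('b'): no match needed
  Position 1 ('e'): matches sub[0] = 'e'
  Position 2 ('d'): no match needed
  Position 3 ('b'): no match needed
  Position 4 ('b'): no match needed
  Position 5 ('c'): no match needed
  Position 6 ('c'): no match needed
  Position 7 ('a'): matches sub[1] = 'a'
  Position 8 ('d'): no match needed
  Position 9 ('b'): no match needed
All 2 characters matched => is a subsequence

1


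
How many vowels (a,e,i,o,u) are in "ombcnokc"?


Input: ombcnokc
Checking each character:
  'o' at position 0: vowel (running total: 1)
  'm' at position 1: consonant
  'b' at position 2: consonant
  'c' at position 3: consonant
  'n' at position 4: consonant
  'o' at position 5: vowel (running total: 2)
  'k' at position 6: consonant
  'c' at position 7: consonant
Total vowels: 2

2


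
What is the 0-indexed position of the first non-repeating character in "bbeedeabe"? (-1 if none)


Input: bbeedeabe
Character frequencies:
  'a': 1
  'b': 3
  'd': 1
  'e': 4
Scanning left to right for freq == 1:
  Position 0 ('b'): freq=3, skip
  Position 1 ('b'): freq=3, skip
  Position 2 ('e'): freq=4, skip
  Position 3 ('e'): freq=4, skip
  Position 4 ('d'): unique! => answer = 4

4


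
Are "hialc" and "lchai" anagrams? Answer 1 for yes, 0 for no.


Strings: "hialc", "lchai"
Sorted first:  achil
Sorted second: achil
Sorted forms match => anagrams

1


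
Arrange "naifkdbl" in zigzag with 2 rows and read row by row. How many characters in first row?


Zigzag "naifkdbl" into 2 rows:
Placing characters:
  'n' => row 0
  'a' => row 1
  'i' => row 0
  'f' => row 1
  'k' => row 0
  'd' => row 1
  'b' => row 0
  'l' => row 1
Rows:
  Row 0: "nikb"
  Row 1: "afdl"
First row length: 4

4


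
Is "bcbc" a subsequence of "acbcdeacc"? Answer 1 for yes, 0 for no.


Check if "bcbc" is a subsequence of "acbcdeacc"
Greedy scan:
  Position 0 ('a'): no match needed
  Position 1 ('c'): no match needed
  Position 2 ('b'): matches sub[0] = 'b'
  Position 3 ('c'): matches sub[1] = 'c'
  Position 4 ('d'): no match needed
  Position 5 ('e'): no match needed
  Position 6 ('a'): no match needed
  Position 7 ('c'): no match needed
  Position 8 ('c'): no match needed
Only matched 2/4 characters => not a subsequence

0


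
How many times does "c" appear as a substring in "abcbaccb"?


Searching for "c" in "abcbaccb"
Scanning each position:
  Position 0: "a" => no
  Position 1: "b" => no
  Position 2: "c" => MATCH
  Position 3: "b" => no
  Position 4: "a" => no
  Position 5: "c" => MATCH
  Position 6: "c" => MATCH
  Position 7: "b" => no
Total occurrences: 3

3


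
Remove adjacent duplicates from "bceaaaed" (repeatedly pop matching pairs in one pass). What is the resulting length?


Input: bceaaaed
Stack-based adjacent duplicate removal:
  Read 'b': push. Stack: b
  Read 'c': push. Stack: bc
  Read 'e': push. Stack: bce
  Read 'a': push. Stack: bcea
  Read 'a': matches stack top 'a' => pop. Stack: bce
  Read 'a': push. Stack: bcea
  Read 'e': push. Stack: bceae
  Read 'd': push. Stack: bceaed
Final stack: "bceaed" (length 6)

6


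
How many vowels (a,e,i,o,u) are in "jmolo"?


Input: jmolo
Checking each character:
  'j' at position 0: consonant
  'm' at position 1: consonant
  'o' at position 2: vowel (running total: 1)
  'l' at position 3: consonant
  'o' at position 4: vowel (running total: 2)
Total vowels: 2

2


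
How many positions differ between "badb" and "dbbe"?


Comparing "badb" and "dbbe" position by position:
  Position 0: 'b' vs 'd' => DIFFER
  Position 1: 'a' vs 'b' => DIFFER
  Position 2: 'd' vs 'b' => DIFFER
  Position 3: 'b' vs 'e' => DIFFER
Positions that differ: 4

4


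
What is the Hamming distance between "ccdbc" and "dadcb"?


Comparing "ccdbc" and "dadcb" position by position:
  Position 0: 'c' vs 'd' => differ
  Position 1: 'c' vs 'a' => differ
  Position 2: 'd' vs 'd' => same
  Position 3: 'b' vs 'c' => differ
  Position 4: 'c' vs 'b' => differ
Total differences (Hamming distance): 4

4


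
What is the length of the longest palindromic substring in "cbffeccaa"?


Input: "cbffeccaa"
Checking substrings for palindromes:
  [2:4] "ff" (len 2) => palindrome
  [5:7] "cc" (len 2) => palindrome
  [7:9] "aa" (len 2) => palindrome
Longest palindromic substring: "ff" with length 2

2


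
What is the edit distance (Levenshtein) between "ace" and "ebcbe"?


Computing edit distance: "ace" -> "ebcbe"
DP table:
           e    b    c    b    e
      0    1    2    3    4    5
  a   1    1    2    3    4    5
  c   2    2    2    2    3    4
  e   3    2    3    3    3    3
Edit distance = dp[3][5] = 3

3


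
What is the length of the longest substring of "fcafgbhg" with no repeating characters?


Input: "fcafgbhg"
Sliding window (track last position of each char):
  Position 0 ('f'): window [0,0] length 1 -- new best
  Position 1 ('c'): window [0,1] length 2 -- new best
  Position 2 ('a'): window [0,2] length 3 -- new best
  Position 3 ('f'): repeat (last at 0), move window start to 1
  Position 3 ('f'): window [1,3] length 3
  Position 4 ('g'): window [1,4] length 4 -- new best
  Position 5 ('b'): window [1,5] length 5 -- new best
  Position 6 ('h'): window [1,6] length 6 -- new best
  Position 7 ('g'): repeat (last at 4), move window start to 5
  Position 7 ('g'): window [5,7] length 3
Longest substring with no repeats: "cafgbh" with length 6

6


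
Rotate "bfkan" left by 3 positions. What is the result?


Input: "bfkan", rotate left by 3
First 3 characters: "bfk"
Remaining characters: "an"
Concatenate remaining + first: "an" + "bfk" = "anbfk"

anbfk


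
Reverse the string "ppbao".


Input: ppbao
Reading characters right to left:
  Position 4: 'o'
  Position 3: 'a'
  Position 2: 'b'
  Position 1: 'p'
  Position 0: 'p'
Reversed: oabpp

oabpp


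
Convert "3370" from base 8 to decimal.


Input: "3370" in base 8
Positional expansion:
  Digit '3' (value 3) x 8^3 = 1536
  Digit '3' (value 3) x 8^2 = 192
  Digit '7' (value 7) x 8^1 = 56
  Digit '0' (value 0) x 8^0 = 0
Sum = 1784

1784


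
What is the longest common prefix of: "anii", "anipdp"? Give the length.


Words: anii, anipdp
  Position 0: all 'a' => match
  Position 1: all 'n' => match
  Position 2: all 'i' => match
  Position 3: ('i', 'p') => mismatch, stop
LCP = "ani" (length 3)

3


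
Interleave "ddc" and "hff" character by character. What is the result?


Interleaving "ddc" and "hff":
  Position 0: 'd' from first, 'h' from second => "dh"
  Position 1: 'd' from first, 'f' from second => "df"
  Position 2: 'c' from first, 'f' from second => "cf"
Result: dhdfcf

dhdfcf


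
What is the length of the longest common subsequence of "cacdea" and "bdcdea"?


LCS of "cacdea" and "bdcdea"
DP table:
           b    d    c    d    e    a
      0    0    0    0    0    0    0
  c   0    0    0    1    1    1    1
  a   0    0    0    1    1    1    2
  c   0    0    0    1    1    1    2
  d   0    0    1    1    2    2    2
  e   0    0    1    1    2    3    3
  a   0    0    1    1    2    3    4
LCS length = dp[6][6] = 4

4


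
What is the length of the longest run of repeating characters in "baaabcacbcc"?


Input: "baaabcacbcc"
Scanning for longest run:
  Position 1 ('a'): new char, reset run to 1
  Position 2 ('a'): continues run of 'a', length=2
  Position 3 ('a'): continues run of 'a', length=3
  Position 4 ('b'): new char, reset run to 1
  Position 5 ('c'): new char, reset run to 1
  Position 6 ('a'): new char, reset run to 1
  Position 7 ('c'): new char, reset run to 1
  Position 8 ('b'): new char, reset run to 1
  Position 9 ('c'): new char, reset run to 1
  Position 10 ('c'): continues run of 'c', length=2
Longest run: 'a' with length 3

3


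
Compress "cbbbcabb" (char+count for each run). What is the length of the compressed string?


Input: cbbbcabb
Runs:
  'c' x 1 => "c1"
  'b' x 3 => "b3"
  'c' x 1 => "c1"
  'a' x 1 => "a1"
  'b' x 2 => "b2"
Compressed: "c1b3c1a1b2"
Compressed length: 10

10
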